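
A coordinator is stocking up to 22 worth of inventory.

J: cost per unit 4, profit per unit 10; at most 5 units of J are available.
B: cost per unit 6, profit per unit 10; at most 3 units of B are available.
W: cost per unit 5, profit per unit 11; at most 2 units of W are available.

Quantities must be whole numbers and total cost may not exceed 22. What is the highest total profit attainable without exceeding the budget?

Take 3×J and 2×W: cost 22 ≤ 22, profit 3·10 + 2·11 = 52.
No other integer combination yields more.

52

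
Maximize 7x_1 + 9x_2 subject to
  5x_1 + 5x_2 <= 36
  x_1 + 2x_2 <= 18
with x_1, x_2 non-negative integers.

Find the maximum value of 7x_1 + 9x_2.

63

The continuous relaxation peaks at (0, 7.2) with value 64.80; rounding to a feasible lattice point costs some objective.
(x_1,x_2)=(0,7): 5·0+5·7=35≤36, 1·0+2·7=14≤18, objective 63.
(x_1,x_2)=(1,6): 5·1+5·6=35≤36, 1·1+2·6=13≤18, objective 61.
(x_1,x_2)=(0,6): 5·0+5·6=30≤36, 1·0+2·6=12≤18, objective 54.
No feasible integer point exceeds 63.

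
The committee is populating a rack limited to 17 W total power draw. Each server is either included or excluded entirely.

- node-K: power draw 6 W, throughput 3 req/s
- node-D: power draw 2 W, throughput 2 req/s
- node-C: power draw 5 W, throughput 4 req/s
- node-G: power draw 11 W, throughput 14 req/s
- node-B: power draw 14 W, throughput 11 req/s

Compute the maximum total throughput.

18

This is an integer program with binary decision variables.
node-K + node-G: power draw 6 + 11 = 17 ≤ 17, throughput 3 + 14 = 17.
node-D + node-G: power draw 2 + 11 = 13 ≤ 17, throughput 2 + 14 = 16.
node-C + node-G: power draw 5 + 11 = 16 ≤ 17, throughput 4 + 14 = 18.
Best is node-C and node-G with total throughput 18.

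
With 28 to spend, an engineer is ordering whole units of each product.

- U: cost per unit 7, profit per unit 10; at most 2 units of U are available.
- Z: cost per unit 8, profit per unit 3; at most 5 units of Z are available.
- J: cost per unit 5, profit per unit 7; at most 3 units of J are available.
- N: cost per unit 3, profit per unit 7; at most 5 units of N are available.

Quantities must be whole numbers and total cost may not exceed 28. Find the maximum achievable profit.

52

This is a bounded integer knapsack.
N has the best ratio (7/3); taking only N gives at most 5×7 = 35 (stopped by the supply cap of 5).
Mixing does better — 1×U, 1×J, and 5×N: cost 27 ≤ 28, profit 1·10 + 1·7 + 5·7 = 52.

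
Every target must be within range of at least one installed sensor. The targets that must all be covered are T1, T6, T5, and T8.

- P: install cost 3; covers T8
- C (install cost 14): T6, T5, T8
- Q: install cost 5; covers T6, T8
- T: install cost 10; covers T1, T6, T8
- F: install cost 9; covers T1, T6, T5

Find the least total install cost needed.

12

This is an integer covering problem.
The greedy cost-per-new-target heuristic would pick Q and F for 14, but a cheaper cover exists.
Choose P and F: together they cover T1, T6, T5, T8 — every target.
Total install cost: 3 + 9 = 12.
No cover costs less than 12.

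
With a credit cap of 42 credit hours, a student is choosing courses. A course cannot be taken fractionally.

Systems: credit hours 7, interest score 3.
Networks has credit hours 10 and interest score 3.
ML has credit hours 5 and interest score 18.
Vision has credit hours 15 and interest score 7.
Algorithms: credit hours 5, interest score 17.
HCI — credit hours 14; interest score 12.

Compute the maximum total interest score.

54

Allowing fractional choices, the relaxed optimum would be about 55.3, but courses are indivisible.
Systems + ML + Algorithms + HCI: credit hours 7 + 5 + 5 + 14 = 31 ≤ 42, interest score 3 + 18 + 17 + 12 = 50.
ML + Vision + Algorithms + HCI: credit hours 5 + 15 + 5 + 14 = 39 ≤ 42, interest score 18 + 7 + 17 + 12 = 54.
Systems + Networks + ML + Algorithms + HCI: credit hours 7 + 10 + 5 + 5 + 14 = 41 ≤ 42, interest score 3 + 3 + 18 + 17 + 12 = 53.
Best is ML, Vision, Algorithms, and HCI with total interest score 54.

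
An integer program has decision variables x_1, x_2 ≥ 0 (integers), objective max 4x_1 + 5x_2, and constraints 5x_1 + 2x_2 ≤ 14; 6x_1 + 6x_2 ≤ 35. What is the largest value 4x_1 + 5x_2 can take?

(x_1,x_2)=(0,5) is feasible, giving 25.
(x_1,x_2)=(1,4) is feasible, giving 24.
(x_1,x_2)=(0,4) is feasible, giving 20.
Maximum is 25 at (x_1,x_2)=(0,5).

25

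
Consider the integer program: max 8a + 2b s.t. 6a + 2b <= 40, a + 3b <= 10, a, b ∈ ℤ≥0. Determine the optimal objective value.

Relaxing integrality, the LP optimum is 53.33 at (a,b) = (6.67, 0), which is not an integer point.
(a,b)=(6,1): 6·6+2·1=38≤40, 1·6+3·1=9≤10, objective 50.
(a,b)=(6,0): 6·6+2·0=36≤40, 1·6+3·0=6≤10, objective 48.
(a,b)=(5,1): 6·5+2·1=32≤40, 1·5+3·1=8≤10, objective 42.
The best lattice point is (6,1), giving 50.

50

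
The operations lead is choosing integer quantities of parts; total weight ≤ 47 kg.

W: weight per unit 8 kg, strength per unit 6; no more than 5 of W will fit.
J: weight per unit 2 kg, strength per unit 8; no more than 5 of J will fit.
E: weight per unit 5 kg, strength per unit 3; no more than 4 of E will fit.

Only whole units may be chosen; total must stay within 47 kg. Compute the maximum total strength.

67

This is a bounded integer knapsack.
J has the best ratio (8/2); taking only J gives at most 5×8 = 40 (stopped by the supply cap of 5).
Mixing does better — 4×W, 5×J, and 1×E: weight 47 ≤ 47, strength 4·6 + 5·8 + 1·3 = 67.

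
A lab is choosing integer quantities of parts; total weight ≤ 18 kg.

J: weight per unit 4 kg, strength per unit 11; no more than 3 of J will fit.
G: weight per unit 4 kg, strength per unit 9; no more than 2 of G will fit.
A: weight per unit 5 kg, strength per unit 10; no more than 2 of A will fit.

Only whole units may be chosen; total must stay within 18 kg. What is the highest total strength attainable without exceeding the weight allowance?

43

This is a bounded integer knapsack.
J has the best ratio (11/4); taking only J gives at most 3×11 = 33 (stopped by the supply cap of 3).
Mixing does better — 3×J and 1×A: weight 17 ≤ 18, strength 3·11 + 1·10 = 43.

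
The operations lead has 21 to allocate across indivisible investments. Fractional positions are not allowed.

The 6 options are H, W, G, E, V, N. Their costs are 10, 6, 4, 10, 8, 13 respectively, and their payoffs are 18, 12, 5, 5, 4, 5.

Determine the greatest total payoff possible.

Allowing fractional choices, the relaxed optimum would be about 35.5, but investments are indivisible.
H + W + G: cost 10 + 6 + 4 = 20 ≤ 21, payoff 18 + 12 + 5 = 35.
H + G: cost 10 + 4 = 14 ≤ 21, payoff 18 + 5 = 23.
H + W: cost 10 + 6 = 16 ≤ 21, payoff 18 + 12 = 30.
Best is H, W, and G with total payoff 35.

35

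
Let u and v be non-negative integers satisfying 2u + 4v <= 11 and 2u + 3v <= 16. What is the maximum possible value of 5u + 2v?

(u,v)=(5,0) is feasible, giving 25.
(u,v)=(4,0) is feasible, giving 20.
The best lattice point is (5,0), giving 25.

25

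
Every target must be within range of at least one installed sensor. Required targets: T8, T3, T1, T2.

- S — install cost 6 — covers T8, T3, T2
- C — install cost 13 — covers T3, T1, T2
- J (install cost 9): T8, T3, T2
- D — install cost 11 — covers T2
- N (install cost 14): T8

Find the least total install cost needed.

19

Choose S and C: together they cover T8, T3, T1, T2 — every target.
Total install cost: 6 + 13 = 19.
No cover costs less than 19.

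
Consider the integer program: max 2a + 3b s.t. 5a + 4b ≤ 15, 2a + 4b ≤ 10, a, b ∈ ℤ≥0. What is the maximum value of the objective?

8

Relaxing integrality, the LP optimum is 8.33 at (a,b) = (1.67, 1.67), which is not an integer point.
(a,b)=(1,2): 5·1+4·2=13≤15, 2·1+4·2=10≤10, objective 8.
(a,b)=(2,1): 5·2+4·1=14≤15, 2·2+4·1=8≤10, objective 7.
(a,b)=(0,2): 5·0+4·2=8≤15, 2·0+4·2=8≤10, objective 6.
(a,b)=(1,1): 5·1+4·1=9≤15, 2·1+4·1=6≤10, objective 5.
No feasible integer point exceeds 8.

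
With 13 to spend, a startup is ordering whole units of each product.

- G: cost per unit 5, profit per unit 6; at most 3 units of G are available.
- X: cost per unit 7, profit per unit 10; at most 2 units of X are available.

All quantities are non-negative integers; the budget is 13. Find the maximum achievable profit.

16

2×G: cost 10 ≤ 13, profit 2·6 = 12.
1×G and 1×X: cost 12 ≤ 13, profit 1·6 + 1·10 = 16.
Best is 16.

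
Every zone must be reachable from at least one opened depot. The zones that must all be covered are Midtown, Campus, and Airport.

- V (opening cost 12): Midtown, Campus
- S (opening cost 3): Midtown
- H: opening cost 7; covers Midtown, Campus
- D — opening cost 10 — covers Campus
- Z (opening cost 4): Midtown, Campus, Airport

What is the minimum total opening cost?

Z alone covers Midtown, Campus, Airport — every zone.
Total opening cost: 4.

4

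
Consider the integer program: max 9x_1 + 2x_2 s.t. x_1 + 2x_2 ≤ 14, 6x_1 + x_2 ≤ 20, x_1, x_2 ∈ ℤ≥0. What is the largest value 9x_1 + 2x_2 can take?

(x_1,x_2)=(3,2): 1·3+2·2=7≤14, 6·3+1·2=20≤20, objective 31.
(x_1,x_2)=(2,6): 1·2+2·6=14≤14, 6·2+1·6=18≤20, objective 30.
(x_1,x_2)=(3,1): 1·3+2·1=5≤14, 6·3+1·1=19≤20, objective 29.
(x_1,x_2)=(2,5): 1·2+2·5=12≤14, 6·2+1·5=17≤20, objective 28.
The best lattice point is (3,2), giving 31.

31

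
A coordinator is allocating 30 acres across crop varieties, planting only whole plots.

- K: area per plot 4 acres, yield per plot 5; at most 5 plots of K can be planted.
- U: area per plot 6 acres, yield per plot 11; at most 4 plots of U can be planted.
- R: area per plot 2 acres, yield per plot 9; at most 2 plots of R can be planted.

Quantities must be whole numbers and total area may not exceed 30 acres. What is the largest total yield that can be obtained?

62

This is a bounded integer knapsack.
4×U and 2×R: area 28 ≤ 30, yield 4·11 + 2·9 = 62.
2×K, 3×U, and 2×R: area 30 ≤ 30, yield 2·5 + 3·11 + 2·9 = 61.
Best is 62.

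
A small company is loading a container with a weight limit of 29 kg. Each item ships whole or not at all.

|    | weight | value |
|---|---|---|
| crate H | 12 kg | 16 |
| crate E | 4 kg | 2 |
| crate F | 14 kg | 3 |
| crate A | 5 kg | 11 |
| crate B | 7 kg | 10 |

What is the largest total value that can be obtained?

39

Allowing fractional choices, the relaxed optimum would be about 39.2, but items are indivisible.
crate H + crate A + crate B: weight 12 + 5 + 7 = 24 ≤ 29, value 16 + 11 + 10 = 37.
crate H + crate E + crate A: weight 12 + 4 + 5 = 21 ≤ 29, value 16 + 2 + 11 = 29.
crate H + crate E + crate A + crate B: weight 12 + 4 + 5 + 7 = 28 ≤ 29, value 16 + 2 + 11 + 10 = 39.
Best is crate H, crate E, crate A, and crate B with total value 39.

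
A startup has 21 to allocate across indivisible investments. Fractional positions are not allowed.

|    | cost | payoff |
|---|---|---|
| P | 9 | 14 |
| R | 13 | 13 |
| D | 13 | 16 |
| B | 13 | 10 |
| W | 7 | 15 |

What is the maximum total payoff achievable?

This is a 0-1 knapsack instance.
Allowing fractional choices, the relaxed optimum would be about 35.2, but investments are indivisible.
D + W: cost 13 + 7 = 20 ≤ 21, payoff 16 + 15 = 31.
R + W: cost 13 + 7 = 20 ≤ 21, payoff 13 + 15 = 28.
P + W: cost 9 + 7 = 16 ≤ 21, payoff 14 + 15 = 29.
Best is D and W with total payoff 31.

31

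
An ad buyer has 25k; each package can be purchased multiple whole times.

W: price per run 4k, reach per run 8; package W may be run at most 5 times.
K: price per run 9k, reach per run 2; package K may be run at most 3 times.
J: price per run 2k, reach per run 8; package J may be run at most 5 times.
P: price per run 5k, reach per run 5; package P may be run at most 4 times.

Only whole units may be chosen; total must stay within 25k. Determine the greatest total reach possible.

This is a bounded integer knapsack.
J has the best ratio (8/2); taking only J gives at most 5×8 = 40 (stopped by the supply cap of 5).
Mixing does better — 3×W and 5×J: price 22 ≤ 25, reach 3·8 + 5·8 = 64.

64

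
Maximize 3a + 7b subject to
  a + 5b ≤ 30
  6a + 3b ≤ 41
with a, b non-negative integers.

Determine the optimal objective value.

Relaxing integrality, the LP optimum is 48.81 at (a,b) = (4.26, 5.15), which is not an integer point.
(a,b)=(4,5): 1·4+5·5=29≤30, 6·4+3·5=39≤41, objective 47.
(a,b)=(3,5): 1·3+5·5=28≤30, 6·3+3·5=33≤41, objective 44.
(a,b)=(4,4): 1·4+5·4=24≤30, 6·4+3·4=36≤41, objective 40.
Maximum is 47 at (a,b)=(4,5).

47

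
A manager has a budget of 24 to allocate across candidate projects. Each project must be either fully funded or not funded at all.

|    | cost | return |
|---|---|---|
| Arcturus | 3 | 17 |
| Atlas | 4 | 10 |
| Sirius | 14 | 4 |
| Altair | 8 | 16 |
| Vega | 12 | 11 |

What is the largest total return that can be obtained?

44

This is a 0-1 knapsack instance.
Take Arcturus, Altair, and Vega: cost 3 + 8 + 12 = 23 ≤ 24, return 17 + 16 + 11 = 44.
No other feasible combination does better.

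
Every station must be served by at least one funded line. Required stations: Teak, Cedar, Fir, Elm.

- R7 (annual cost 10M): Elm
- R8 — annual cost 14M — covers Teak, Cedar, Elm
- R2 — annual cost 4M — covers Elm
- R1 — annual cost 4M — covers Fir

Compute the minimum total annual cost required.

18

Choose R8 and R1: together they cover Teak, Cedar, Fir, Elm — every station.
Total annual cost: 14 + 4 = 18.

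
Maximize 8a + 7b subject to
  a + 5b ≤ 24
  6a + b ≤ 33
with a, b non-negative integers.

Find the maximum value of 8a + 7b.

Relaxing integrality, the LP optimum is 65.69 at (a,b) = (4.86, 3.83), which is not an integer point.
(a,b)=(5,3): 1·5+5·3=20≤24, 6·5+1·3=33≤33, objective 61.
(a,b)=(4,4): 1·4+5·4=24≤24, 6·4+1·4=28≤33, objective 60.
(a,b)=(5,2): 1·5+5·2=15≤24, 6·5+1·2=32≤33, objective 54.
Maximum is 61 at (a,b)=(5,3).

61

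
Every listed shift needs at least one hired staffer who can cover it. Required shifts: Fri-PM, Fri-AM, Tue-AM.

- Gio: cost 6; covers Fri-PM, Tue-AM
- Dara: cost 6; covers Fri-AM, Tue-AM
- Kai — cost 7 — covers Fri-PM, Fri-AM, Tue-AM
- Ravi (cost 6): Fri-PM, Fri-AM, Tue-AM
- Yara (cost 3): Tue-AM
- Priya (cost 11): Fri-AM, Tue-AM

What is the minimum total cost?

6

Ravi alone covers Fri-PM, Fri-AM, Tue-AM — every shift.
Total cost: 6.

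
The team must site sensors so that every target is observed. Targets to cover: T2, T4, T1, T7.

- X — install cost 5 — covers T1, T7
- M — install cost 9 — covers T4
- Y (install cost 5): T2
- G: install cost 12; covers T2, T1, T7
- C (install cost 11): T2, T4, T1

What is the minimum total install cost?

The greedy cost-per-new-target heuristic would pick X, Y, and M for 19, but a cheaper cover exists.
Choose X and C: together they cover T2, T4, T1, T7 — every target.
Total install cost: 5 + 11 = 16.
No cover costs less than 16.

16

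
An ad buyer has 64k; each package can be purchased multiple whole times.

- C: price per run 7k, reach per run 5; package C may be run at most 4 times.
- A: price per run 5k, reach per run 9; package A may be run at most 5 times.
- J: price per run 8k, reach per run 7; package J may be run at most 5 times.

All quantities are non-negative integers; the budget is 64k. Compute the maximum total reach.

78

This is a bounded integer knapsack.
1×C, 5×A, and 4×J: price 64 ≤ 64, reach 1·5 + 5·9 + 4·7 = 78.
2×C, 5×A, and 3×J: price 63 ≤ 64, reach 2·5 + 5·9 + 3·7 = 76.
Best is 78.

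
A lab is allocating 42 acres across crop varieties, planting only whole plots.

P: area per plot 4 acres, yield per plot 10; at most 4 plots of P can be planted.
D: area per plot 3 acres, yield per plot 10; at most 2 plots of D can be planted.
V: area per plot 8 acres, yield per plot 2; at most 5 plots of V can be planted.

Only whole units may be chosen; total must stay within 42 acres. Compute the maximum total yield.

64

4×P, 2×D, and 2×V: area 38 ≤ 42, yield 4·10 + 2·10 + 2·2 = 64.
4×P, 2×D, and 1×V: area 30 ≤ 42, yield 4·10 + 2·10 + 1·2 = 62.
Best is 64.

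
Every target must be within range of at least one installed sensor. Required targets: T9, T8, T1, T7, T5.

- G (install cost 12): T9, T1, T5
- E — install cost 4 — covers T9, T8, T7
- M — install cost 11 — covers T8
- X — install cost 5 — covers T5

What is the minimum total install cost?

This is a weighted set-cover instance.
The greedy cost-per-new-target heuristic would pick E, X, and G for 21, but a cheaper cover exists.
Choose G and E: together they cover T9, T8, T1, T7, T5 — every target.
Total install cost: 12 + 4 = 16.
No cover costs less than 16.

16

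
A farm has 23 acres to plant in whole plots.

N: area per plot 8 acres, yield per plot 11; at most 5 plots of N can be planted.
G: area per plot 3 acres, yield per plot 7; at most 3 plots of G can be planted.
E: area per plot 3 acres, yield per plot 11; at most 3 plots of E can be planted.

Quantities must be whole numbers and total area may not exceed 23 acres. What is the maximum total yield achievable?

E has the best ratio (11/3); taking only E gives at most 3×11 = 33 (stopped by the supply cap of 3).
Mixing does better — 1×N, 2×G, and 3×E: area 23 ≤ 23, yield 1·11 + 2·7 + 3·11 = 58.

58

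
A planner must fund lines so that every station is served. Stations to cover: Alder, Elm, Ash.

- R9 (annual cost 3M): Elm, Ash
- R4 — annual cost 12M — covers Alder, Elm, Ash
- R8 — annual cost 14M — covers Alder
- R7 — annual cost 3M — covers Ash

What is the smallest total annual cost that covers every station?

R4 alone covers Alder, Elm, Ash — every station.
Total annual cost: 12.

12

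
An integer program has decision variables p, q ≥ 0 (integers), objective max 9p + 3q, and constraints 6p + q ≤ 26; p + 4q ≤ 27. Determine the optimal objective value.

45

Relaxing integrality, the LP optimum is 47.87 at (p,q) = (3.35, 5.91), which is not an integer point.
(p,q)=(3,6): 6·3+1·6=24≤26, 1·3+4·6=27≤27, objective 45.
(p,q)=(3,5): 6·3+1·5=23≤26, 1·3+4·5=23≤27, objective 42.
The best lattice point is (3,6), giving 45.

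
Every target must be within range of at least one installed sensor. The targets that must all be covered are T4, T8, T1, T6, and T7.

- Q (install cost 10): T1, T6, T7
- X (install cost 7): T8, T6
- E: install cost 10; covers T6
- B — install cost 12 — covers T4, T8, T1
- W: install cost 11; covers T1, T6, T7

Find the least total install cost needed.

Choose Q and B: together they cover T4, T8, T1, T6, T7 — every target.
Total install cost: 10 + 12 = 22.
No cover costs less than 22.

22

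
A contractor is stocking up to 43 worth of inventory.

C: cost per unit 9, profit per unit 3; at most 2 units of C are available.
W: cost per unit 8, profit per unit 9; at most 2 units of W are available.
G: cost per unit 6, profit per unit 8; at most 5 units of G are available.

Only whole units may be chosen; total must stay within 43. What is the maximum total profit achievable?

50

Take 2×W and 4×G: cost 40 ≤ 43, profit 2·9 + 4·8 = 50.
No other integer combination yields more.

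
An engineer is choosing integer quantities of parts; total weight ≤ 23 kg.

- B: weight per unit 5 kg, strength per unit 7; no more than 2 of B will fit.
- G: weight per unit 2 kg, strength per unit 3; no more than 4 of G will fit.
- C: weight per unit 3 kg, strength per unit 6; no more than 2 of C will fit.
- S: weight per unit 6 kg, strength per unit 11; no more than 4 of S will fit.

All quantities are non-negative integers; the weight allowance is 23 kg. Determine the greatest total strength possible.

C has the best ratio (6/3); taking only C gives at most 2×6 = 12 (stopped by the supply cap of 2).
Mixing does better — 1×G, 1×C, and 3×S: weight 23 ≤ 23, strength 1·3 + 1·6 + 3·11 = 42.

42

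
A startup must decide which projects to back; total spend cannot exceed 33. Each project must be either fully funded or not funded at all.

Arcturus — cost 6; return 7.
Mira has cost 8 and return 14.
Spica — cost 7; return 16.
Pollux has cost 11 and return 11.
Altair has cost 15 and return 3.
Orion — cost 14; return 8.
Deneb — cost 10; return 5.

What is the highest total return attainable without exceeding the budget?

This is a 0-1 knapsack instance.
Allowing fractional choices, the relaxed optimum would be about 48.6, but projects are indivisible.
Mira + Spica + Pollux: cost 8 + 7 + 11 = 26 ≤ 33, return 14 + 16 + 11 = 41.
Arcturus + Mira + Spica + Deneb: cost 6 + 8 + 7 + 10 = 31 ≤ 33, return 7 + 14 + 16 + 5 = 42.
Arcturus + Mira + Spica + Pollux: cost 6 + 8 + 7 + 11 = 32 ≤ 33, return 7 + 14 + 16 + 11 = 48.
Best is Arcturus, Mira, Spica, and Pollux with total return 48.

48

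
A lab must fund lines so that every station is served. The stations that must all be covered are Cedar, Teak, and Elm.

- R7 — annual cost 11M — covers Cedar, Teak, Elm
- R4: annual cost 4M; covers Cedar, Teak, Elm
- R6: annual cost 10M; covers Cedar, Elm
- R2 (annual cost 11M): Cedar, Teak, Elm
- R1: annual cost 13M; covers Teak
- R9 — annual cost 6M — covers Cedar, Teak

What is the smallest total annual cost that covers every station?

4

R4 alone covers Cedar, Teak, Elm — every station.
Total annual cost: 4.
No cover costs less than 4.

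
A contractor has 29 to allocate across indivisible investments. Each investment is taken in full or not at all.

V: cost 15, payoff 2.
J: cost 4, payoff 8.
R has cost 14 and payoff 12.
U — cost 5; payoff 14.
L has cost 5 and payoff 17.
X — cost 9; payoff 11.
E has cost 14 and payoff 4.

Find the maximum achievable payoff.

51

This is an integer program with binary decision variables.
Allowing fractional choices, the relaxed optimum would be about 55.1, but investments are indivisible.
J + U + L + X: cost 4 + 5 + 5 + 9 = 23 ≤ 29, payoff 8 + 14 + 17 + 11 = 50.
J + R + U + L: cost 4 + 14 + 5 + 5 = 28 ≤ 29, payoff 8 + 12 + 14 + 17 = 51.
R + U + L: cost 14 + 5 + 5 = 24 ≤ 29, payoff 12 + 14 + 17 = 43.
Best is J, R, U, and L with total payoff 51.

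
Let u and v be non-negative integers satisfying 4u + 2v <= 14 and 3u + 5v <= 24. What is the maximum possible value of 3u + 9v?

39

The continuous relaxation peaks at (0, 4.8) with value 43.20; rounding to a feasible lattice point costs some objective.
(u,v)=(1,4): 4·1+2·4=12≤14, 3·1+5·4=23≤24, objective 39.
(u,v)=(0,4): 4·0+2·4=8≤14, 3·0+5·4=20≤24, objective 36.
(u,v)=(2,3): 4·2+2·3=14≤14, 3·2+5·3=21≤24, objective 33.
The best lattice point is (1,4), giving 39.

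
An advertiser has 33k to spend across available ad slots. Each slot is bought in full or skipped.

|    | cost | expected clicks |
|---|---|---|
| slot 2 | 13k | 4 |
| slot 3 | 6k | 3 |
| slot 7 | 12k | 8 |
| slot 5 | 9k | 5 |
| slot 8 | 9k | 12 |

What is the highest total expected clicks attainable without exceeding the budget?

25

This is an integer program with binary decision variables.
slot 3 + slot 7 + slot 8: cost 6 + 12 + 9 = 27 ≤ 33, expected clicks 3 + 8 + 12 = 23.
slot 7 + slot 5 + slot 8: cost 12 + 9 + 9 = 30 ≤ 33, expected clicks 8 + 5 + 12 = 25.
Best is slot 7, slot 5, and slot 8 with total expected clicks 25.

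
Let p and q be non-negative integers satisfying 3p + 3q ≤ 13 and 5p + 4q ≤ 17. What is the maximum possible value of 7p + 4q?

21

The continuous relaxation peaks at (3.4, 0) with value 23.80; rounding to a feasible lattice point costs some objective.
(p,q)=(3,0): 3·3+3·0=9≤13, 5·3+4·0=15≤17, objective 21.
(p,q)=(2,1): 3·2+3·1=9≤13, 5·2+4·1=14≤17, objective 18.
Maximum is 21 at (p,q)=(3,0).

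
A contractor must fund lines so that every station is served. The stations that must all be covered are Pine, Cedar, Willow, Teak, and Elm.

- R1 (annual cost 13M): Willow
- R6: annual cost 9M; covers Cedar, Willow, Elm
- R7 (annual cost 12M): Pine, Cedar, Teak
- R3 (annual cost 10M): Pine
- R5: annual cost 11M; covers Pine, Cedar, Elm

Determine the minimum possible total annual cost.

21

Choose R6 and R7: together they cover Pine, Cedar, Willow, Teak, Elm — every station.
Total annual cost: 9 + 12 = 21.
No cover costs less than 21.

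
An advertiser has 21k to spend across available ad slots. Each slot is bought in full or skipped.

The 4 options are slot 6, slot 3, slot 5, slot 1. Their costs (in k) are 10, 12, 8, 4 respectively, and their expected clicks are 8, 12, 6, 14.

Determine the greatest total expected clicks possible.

26

This is an integer program with binary decision variables.
Allowing fractional choices, the relaxed optimum would be about 30.0, but ad slots are indivisible.
slot 3 + slot 1: cost 12 + 4 = 16 ≤ 21, expected clicks 12 + 14 = 26.
slot 6 + slot 1: cost 10 + 4 = 14 ≤ 21, expected clicks 8 + 14 = 22.
Best is slot 3 and slot 1 with total expected clicks 26.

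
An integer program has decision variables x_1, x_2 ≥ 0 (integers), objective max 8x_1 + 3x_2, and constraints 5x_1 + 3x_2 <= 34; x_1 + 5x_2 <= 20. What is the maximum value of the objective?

51

(x_1,x_2)=(6,1): 5·6+3·1=33≤34, 1·6+5·1=11≤20, objective 51.
(x_1,x_2)=(6,0): 5·6+3·0=30≤34, 1·6+5·0=6≤20, objective 48.
(x_1,x_2)=(5,2): 5·5+3·2=31≤34, 1·5+5·2=15≤20, objective 46.
No feasible integer point exceeds 51.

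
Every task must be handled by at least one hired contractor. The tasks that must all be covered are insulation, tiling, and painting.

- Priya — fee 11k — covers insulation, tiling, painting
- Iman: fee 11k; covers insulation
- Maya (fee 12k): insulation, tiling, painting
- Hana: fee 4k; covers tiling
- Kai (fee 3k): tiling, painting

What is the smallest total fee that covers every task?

Priya alone covers insulation, tiling, painting — every task.
Total fee: 11.

11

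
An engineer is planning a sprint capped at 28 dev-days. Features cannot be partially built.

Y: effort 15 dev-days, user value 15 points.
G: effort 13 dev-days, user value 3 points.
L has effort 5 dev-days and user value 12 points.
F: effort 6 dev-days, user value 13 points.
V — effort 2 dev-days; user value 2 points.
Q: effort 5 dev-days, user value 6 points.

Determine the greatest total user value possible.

Y + L + F + V: effort 15 + 5 + 6 + 2 = 28 ≤ 28, user value 15 + 12 + 13 + 2 = 42.
Y + L + F: effort 15 + 5 + 6 = 26 ≤ 28, user value 15 + 12 + 13 = 40.
Best is Y, L, F, and V with total user value 42.

42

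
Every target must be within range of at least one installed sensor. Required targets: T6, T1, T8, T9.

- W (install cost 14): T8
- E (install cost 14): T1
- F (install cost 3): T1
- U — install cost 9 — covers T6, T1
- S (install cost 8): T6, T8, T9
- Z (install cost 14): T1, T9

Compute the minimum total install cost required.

Choose F and S: together they cover T6, T1, T8, T9 — every target.
Total install cost: 3 + 8 = 11.
No cover costs less than 11.

11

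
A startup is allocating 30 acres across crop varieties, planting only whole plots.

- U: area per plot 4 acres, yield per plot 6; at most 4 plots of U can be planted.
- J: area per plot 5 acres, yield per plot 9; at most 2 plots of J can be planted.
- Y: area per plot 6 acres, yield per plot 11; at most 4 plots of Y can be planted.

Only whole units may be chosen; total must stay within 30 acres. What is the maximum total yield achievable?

53

Y has the best ratio (11/6); taking only Y gives at most 4×11 = 44 (stopped by the supply cap of 4).
Mixing does better — 1×J and 4×Y: area 29 ≤ 30, yield 1·9 + 4·11 = 53.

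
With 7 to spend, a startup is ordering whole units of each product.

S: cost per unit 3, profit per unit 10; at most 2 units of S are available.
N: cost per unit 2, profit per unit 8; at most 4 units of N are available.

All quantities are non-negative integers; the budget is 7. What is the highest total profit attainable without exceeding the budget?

26

This is a bounded integer knapsack.
N has the best ratio (8/2); taking only N gives at most 3×8 = 24 (stopped by the cost limit).
Mixing does better — 1×S and 2×N: cost 7 ≤ 7, profit 1·10 + 2·8 = 26.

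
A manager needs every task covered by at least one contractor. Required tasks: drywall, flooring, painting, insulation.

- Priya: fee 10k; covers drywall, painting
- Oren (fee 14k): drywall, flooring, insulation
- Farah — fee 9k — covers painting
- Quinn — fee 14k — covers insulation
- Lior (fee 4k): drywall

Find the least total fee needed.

Choose Oren and Farah: together they cover drywall, flooring, painting, insulation — every task.
Total fee: 14 + 9 = 23.

23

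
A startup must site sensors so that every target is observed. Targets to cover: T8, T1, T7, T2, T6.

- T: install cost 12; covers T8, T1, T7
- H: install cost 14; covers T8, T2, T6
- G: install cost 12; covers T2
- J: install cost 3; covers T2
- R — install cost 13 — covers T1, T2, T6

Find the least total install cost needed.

The greedy cost-per-new-target heuristic would pick J, T, and R for 28, but a cheaper cover exists.
Choose T and R: together they cover T8, T1, T7, T2, T6 — every target.
Total install cost: 12 + 13 = 25.
No cover costs less than 25.

25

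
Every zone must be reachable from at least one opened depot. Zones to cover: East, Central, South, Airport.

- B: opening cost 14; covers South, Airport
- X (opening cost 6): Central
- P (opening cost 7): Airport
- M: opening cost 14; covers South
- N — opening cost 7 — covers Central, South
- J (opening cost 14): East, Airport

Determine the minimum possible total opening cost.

This is an integer covering problem.
The greedy cost-per-new-zone heuristic would pick N, P, and J for 28, but a cheaper cover exists.
Choose N and J: together they cover East, Central, South, Airport — every zone.
Total opening cost: 7 + 14 = 21.
No cover costs less than 21.

21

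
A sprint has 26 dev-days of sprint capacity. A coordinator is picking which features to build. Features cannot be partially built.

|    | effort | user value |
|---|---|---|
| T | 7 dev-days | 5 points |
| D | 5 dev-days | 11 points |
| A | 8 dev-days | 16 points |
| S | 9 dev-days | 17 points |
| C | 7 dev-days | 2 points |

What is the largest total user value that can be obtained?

44

Take D, A, and S: effort 5 + 8 + 9 = 22 ≤ 26, user value 11 + 16 + 17 = 44.
No other feasible combination does better.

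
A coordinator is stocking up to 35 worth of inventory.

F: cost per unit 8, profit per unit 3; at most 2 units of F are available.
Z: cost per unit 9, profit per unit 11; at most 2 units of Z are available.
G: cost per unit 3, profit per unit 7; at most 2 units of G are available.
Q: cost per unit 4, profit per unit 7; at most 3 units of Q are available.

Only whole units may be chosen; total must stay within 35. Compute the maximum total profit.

50

2×Z, 1×G, and 3×Q: cost 33 ≤ 35, profit 2·11 + 1·7 + 3·7 = 50.
2×Z, 2×G, and 2×Q: cost 32 ≤ 35, profit 2·11 + 2·7 + 2·7 = 50.
Best is 50.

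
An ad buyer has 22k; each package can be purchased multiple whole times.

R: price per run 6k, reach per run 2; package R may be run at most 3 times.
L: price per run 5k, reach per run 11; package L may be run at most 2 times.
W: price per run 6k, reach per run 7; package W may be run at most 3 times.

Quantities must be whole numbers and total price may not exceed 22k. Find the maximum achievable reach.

36

L has the best ratio (11/5); taking only L gives at most 2×11 = 22 (stopped by the supply cap of 2).
Mixing does better — 2×L and 2×W: price 22 ≤ 22, reach 2·11 + 2·7 = 36.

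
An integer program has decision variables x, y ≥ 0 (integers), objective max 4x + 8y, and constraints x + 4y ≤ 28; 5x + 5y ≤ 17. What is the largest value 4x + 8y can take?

24

(x,y)=(0,3): 1·0+4·3=12≤28, 5·0+5·3=15≤17, objective 24.
(x,y)=(1,2): 1·1+4·2=9≤28, 5·1+5·2=15≤17, objective 20.
The best lattice point is (0,3), giving 24.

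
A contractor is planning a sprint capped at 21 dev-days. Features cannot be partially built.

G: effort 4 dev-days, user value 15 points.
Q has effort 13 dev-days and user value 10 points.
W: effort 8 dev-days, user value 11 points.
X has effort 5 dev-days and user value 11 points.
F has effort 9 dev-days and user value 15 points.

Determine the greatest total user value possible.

41

Take G, X, and F: effort 4 + 5 + 9 = 18 ≤ 21, user value 15 + 11 + 15 = 41.
No feasible combination exceeds this.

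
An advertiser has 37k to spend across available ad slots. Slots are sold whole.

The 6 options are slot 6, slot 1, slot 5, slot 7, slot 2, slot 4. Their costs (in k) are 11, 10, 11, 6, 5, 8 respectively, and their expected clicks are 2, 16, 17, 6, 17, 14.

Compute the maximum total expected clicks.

64

Allowing fractional choices, the relaxed optimum would be about 67.0, but ad slots are indivisible.
slot 1 + slot 5 + slot 2 + slot 4: cost 10 + 11 + 5 + 8 = 34 ≤ 37, expected clicks 16 + 17 + 17 + 14 = 64.
slot 1 + slot 5 + slot 7 + slot 2: cost 10 + 11 + 6 + 5 = 32 ≤ 37, expected clicks 16 + 17 + 6 + 17 = 56.
Best is slot 1, slot 5, slot 2, and slot 4 with total expected clicks 64.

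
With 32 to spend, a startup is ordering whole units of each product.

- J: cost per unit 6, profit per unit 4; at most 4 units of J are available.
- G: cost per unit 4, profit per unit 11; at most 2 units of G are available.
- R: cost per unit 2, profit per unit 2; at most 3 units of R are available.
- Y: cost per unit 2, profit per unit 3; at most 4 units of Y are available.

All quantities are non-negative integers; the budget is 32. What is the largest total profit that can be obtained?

46

Take 2×J, 2×G, 2×R, and 4×Y: cost 32 ≤ 32, profit 2·4 + 2·11 + 2·2 + 4·3 = 46.
G has the best ratio (11/4) and is taken to its limit of 2; remaining capacity is filled optimally with the others.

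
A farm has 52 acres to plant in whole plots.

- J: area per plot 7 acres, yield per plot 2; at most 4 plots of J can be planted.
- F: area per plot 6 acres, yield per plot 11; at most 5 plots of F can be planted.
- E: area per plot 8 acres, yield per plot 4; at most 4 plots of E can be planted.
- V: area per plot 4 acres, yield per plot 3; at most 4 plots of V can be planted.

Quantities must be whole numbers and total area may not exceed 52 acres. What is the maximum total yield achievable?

68

5×F and 4×V: area 46 ≤ 52, yield 5·11 + 4·3 = 67.
5×F, 1×E, and 3×V: area 50 ≤ 52, yield 5·11 + 1·4 + 3·3 = 68.
Best is 68.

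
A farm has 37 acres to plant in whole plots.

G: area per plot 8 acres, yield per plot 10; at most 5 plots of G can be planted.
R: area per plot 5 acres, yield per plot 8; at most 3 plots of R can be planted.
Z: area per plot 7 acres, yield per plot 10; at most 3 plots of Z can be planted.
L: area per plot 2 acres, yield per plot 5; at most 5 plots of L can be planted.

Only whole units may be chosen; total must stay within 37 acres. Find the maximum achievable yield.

This is a bounded integer knapsack.
L has the best ratio (5/2); taking only L gives at most 5×5 = 25 (stopped by the supply cap of 5).
Mixing does better — 3×R, 2×Z, and 4×L: area 37 ≤ 37, yield 3·8 + 2·10 + 4·5 = 64.

64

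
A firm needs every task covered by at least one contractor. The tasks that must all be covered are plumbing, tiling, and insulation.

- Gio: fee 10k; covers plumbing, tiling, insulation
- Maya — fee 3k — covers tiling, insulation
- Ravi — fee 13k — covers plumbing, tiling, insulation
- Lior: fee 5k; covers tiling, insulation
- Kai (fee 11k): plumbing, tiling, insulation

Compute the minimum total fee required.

10

Gio alone covers plumbing, tiling, insulation — every task.
Total fee: 10.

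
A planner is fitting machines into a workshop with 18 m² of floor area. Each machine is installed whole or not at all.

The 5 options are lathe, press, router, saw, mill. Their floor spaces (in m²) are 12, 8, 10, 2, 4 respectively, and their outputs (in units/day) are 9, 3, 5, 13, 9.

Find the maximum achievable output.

Take lathe, saw, and mill: floor space 12 + 2 + 4 = 18 ≤ 18, output 9 + 13 + 9 = 31.
No other feasible combination does better.

31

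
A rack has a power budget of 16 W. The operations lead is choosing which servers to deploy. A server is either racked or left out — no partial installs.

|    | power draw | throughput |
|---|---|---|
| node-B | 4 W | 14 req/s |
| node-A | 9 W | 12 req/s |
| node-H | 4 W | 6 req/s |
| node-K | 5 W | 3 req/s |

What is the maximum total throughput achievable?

26

node-B + node-H: power draw 4 + 4 = 8 ≤ 16, throughput 14 + 6 = 20.
node-B + node-A: power draw 4 + 9 = 13 ≤ 16, throughput 14 + 12 = 26.
node-B + node-H + node-K: power draw 4 + 4 + 5 = 13 ≤ 16, throughput 14 + 6 + 3 = 23.
Best is node-B and node-A with total throughput 26.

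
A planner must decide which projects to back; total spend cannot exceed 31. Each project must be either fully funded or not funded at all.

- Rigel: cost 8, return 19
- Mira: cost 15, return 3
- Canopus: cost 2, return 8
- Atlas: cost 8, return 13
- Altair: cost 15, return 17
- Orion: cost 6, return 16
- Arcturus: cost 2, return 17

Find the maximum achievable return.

Rigel + Canopus + Atlas + Orion + Arcturus: cost 8 + 2 + 8 + 6 + 2 = 26 ≤ 31, return 19 + 8 + 13 + 16 + 17 = 73.
Rigel + Atlas + Orion + Arcturus: cost 8 + 8 + 6 + 2 = 24 ≤ 31, return 19 + 13 + 16 + 17 = 65.
Rigel + Altair + Orion + Arcturus: cost 8 + 15 + 6 + 2 = 31 ≤ 31, return 19 + 17 + 16 + 17 = 69.
Best is Rigel, Canopus, Atlas, Orion, and Arcturus with total return 73.

73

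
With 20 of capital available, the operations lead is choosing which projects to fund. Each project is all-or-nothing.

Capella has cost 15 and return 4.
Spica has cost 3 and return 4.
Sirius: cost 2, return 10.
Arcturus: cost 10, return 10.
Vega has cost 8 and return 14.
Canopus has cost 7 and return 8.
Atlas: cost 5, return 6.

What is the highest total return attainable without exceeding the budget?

Allowing fractional choices, the relaxed optimum would be about 36.3, but projects are indivisible.
Sirius + Arcturus + Vega: cost 2 + 10 + 8 = 20 ≤ 20, return 10 + 10 + 14 = 34.
Spica + Sirius + Vega + Canopus: cost 3 + 2 + 8 + 7 = 20 ≤ 20, return 4 + 10 + 14 + 8 = 36.
Spica + Sirius + Vega + Atlas: cost 3 + 2 + 8 + 5 = 18 ≤ 20, return 4 + 10 + 14 + 6 = 34.
Best is Spica, Sirius, Vega, and Canopus with total return 36.

36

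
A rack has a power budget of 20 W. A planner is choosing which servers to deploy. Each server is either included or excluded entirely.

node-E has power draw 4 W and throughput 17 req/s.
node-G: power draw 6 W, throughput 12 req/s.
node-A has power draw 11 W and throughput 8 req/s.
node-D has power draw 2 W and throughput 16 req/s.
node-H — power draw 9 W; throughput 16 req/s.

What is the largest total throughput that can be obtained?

This is an integer program with binary decision variables.
Allowing fractional choices, the relaxed optimum would be about 59.2, but servers are indivisible.
node-E + node-D + node-H: power draw 4 + 2 + 9 = 15 ≤ 20, throughput 17 + 16 + 16 = 49.
node-E + node-G + node-D: power draw 4 + 6 + 2 = 12 ≤ 20, throughput 17 + 12 + 16 = 45.
node-E + node-G + node-H: power draw 4 + 6 + 9 = 19 ≤ 20, throughput 17 + 12 + 16 = 45.
Best is node-E, node-D, and node-H with total throughput 49.

49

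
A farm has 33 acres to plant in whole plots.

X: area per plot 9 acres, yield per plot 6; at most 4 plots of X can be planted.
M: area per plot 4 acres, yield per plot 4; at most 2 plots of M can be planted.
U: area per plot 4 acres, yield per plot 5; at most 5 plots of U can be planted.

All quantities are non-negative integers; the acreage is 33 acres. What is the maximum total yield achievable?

35

This is a bounded integer knapsack.
1×X, 1×M, and 5×U: area 33 ≤ 33, yield 1·6 + 1·4 + 5·5 = 35.
1×X, 2×M, and 4×U: area 33 ≤ 33, yield 1·6 + 2·4 + 4·5 = 34.
Best is 35.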